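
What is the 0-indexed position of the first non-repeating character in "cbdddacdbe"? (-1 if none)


Input: cbdddacdbe
Character frequencies:
  'a': 1
  'b': 2
  'c': 2
  'd': 4
  'e': 1
Scanning left to right for freq == 1:
  Position 0 ('c'): freq=2, skip
  Position 1 ('b'): freq=2, skip
  Position 2 ('d'): freq=4, skip
  Position 3 ('d'): freq=4, skip
  Position 4 ('d'): freq=4, skip
  Position 5 ('a'): unique! => answer = 5

5


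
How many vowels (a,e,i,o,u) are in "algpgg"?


Input: algpgg
Checking each character:
  'a' at position 0: vowel (running total: 1)
  'l' at position 1: consonant
  'g' at position 2: consonant
  'p' at position 3: consonant
  'g' at position 4: consonant
  'g' at position 5: consonant
Total vowels: 1

1


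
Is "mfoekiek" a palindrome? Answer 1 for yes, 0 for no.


Input: mfoekiek
Reversed: keikeofm
  Compare pos 0 ('m') with pos 7 ('k'): MISMATCH
  Compare pos 1 ('f') with pos 6 ('e'): MISMATCH
  Compare pos 2 ('o') with pos 5 ('i'): MISMATCH
  Compare pos 3 ('e') with pos 4 ('k'): MISMATCH
Result: not a palindrome

0


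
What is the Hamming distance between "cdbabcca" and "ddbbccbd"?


Comparing "cdbabcca" and "ddbbccbd" position by position:
  Position 0: 'c' vs 'd' => differ
  Position 1: 'd' vs 'd' => same
  Position 2: 'b' vs 'b' => same
  Position 3: 'a' vs 'b' => differ
  Position 4: 'b' vs 'c' => differ
  Position 5: 'c' vs 'c' => same
  Position 6: 'c' vs 'b' => differ
  Position 7: 'a' vs 'd' => differ
Total differences (Hamming distance): 5

5


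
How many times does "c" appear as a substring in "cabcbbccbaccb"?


Searching for "c" in "cabcbbccbaccb"
Scanning each position:
  Position 0: "c" => MATCH
  Position 1: "a" => no
  Position 2: "b" => no
  Position 3: "c" => MATCH
  Position 4: "b" => no
  Position 5: "b" => no
  Position 6: "c" => MATCH
  Position 7: "c" => MATCH
  Position 8: "b" => no
  Position 9: "a" => no
  Position 10: "c" => MATCH
  Position 11: "c" => MATCH
  Position 12: "b" => no
Total occurrences: 6

6


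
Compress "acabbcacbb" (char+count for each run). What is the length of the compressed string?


Input: acabbcacbb
Runs:
  'a' x 1 => "a1"
  'c' x 1 => "c1"
  'a' x 1 => "a1"
  'b' x 2 => "b2"
  'c' x 1 => "c1"
  'a' x 1 => "a1"
  'c' x 1 => "c1"
  'b' x 2 => "b2"
Compressed: "a1c1a1b2c1a1c1b2"
Compressed length: 16

16


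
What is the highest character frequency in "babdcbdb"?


Input: babdcbdb
Character counts:
  'a': 1
  'b': 4
  'c': 1
  'd': 2
Maximum frequency: 4

4


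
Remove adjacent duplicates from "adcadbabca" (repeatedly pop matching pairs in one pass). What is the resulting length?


Input: adcadbabca
Stack-based adjacent duplicate removal:
  Read 'a': push. Stack: a
  Read 'd': push. Stack: ad
  Read 'c': push. Stack: adc
  Read 'a': push. Stack: adca
  Read 'd': push. Stack: adcad
  Read 'b': push. Stack: adcadb
  Read 'a': push. Stack: adcadba
  Read 'b': push. Stack: adcadbab
  Read 'c': push. Stack: adcadbabc
  Read 'a': push. Stack: adcadbabca
Final stack: "adcadbabca" (length 10)

10


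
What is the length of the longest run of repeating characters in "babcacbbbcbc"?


Input: "babcacbbbcbc"
Scanning for longest run:
  Position 1 ('a'): new char, reset run to 1
  Position 2 ('b'): new char, reset run to 1
  Position 3 ('c'): new char, reset run to 1
  Position 4 ('a'): new char, reset run to 1
  Position 5 ('c'): new char, reset run to 1
  Position 6 ('b'): new char, reset run to 1
  Position 7 ('b'): continues run of 'b', length=2
  Position 8 ('b'): continues run of 'b', length=3
  Position 9 ('c'): new char, reset run to 1
  Position 10 ('b'): new char, reset run to 1
  Position 11 ('c'): new char, reset run to 1
Longest run: 'b' with length 3

3


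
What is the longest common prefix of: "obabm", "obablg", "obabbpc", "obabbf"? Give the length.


Words: obabm, obablg, obabbpc, obabbf
  Position 0: all 'o' => match
  Position 1: all 'b' => match
  Position 2: all 'a' => match
  Position 3: all 'b' => match
  Position 4: ('m', 'l', 'b', 'b') => mismatch, stop
LCP = "obab" (length 4)

4


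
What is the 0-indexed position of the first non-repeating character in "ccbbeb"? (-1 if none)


Input: ccbbeb
Character frequencies:
  'b': 3
  'c': 2
  'e': 1
Scanning left to right for freq == 1:
  Position 0 ('c'): freq=2, skip
  Position 1 ('c'): freq=2, skip
  Position 2 ('b'): freq=3, skip
  Position 3 ('b'): freq=3, skip
  Position 4 ('e'): unique! => answer = 4

4


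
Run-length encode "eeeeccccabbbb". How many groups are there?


Input: eeeeccccabbbb
Scanning for consecutive runs:
  Group 1: 'e' x 4 (positions 0-3)
  Group 2: 'c' x 4 (positions 4-7)
  Group 3: 'a' x 1 (positions 8-8)
  Group 4: 'b' x 4 (positions 9-12)
Total groups: 4

4


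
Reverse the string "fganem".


Input: fganem
Reading characters right to left:
  Position 5: 'm'
  Position 4: 'e'
  Position 3: 'n'
  Position 2: 'a'
  Position 1: 'g'
  Position 0: 'f'
Reversed: menagf

menagf


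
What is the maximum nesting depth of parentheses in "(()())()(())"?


Input: "(()())()(())"
Tracking depth:
  Position 0 '(': depth becomes 1
  Position 1 '(': depth becomes 2
  Position 2 ')': depth becomes 1
  Position 3 '(': depth becomes 2
  Position 4 ')': depth becomes 1
  Position 5 ')': depth becomes 0
  Position 6 '(': depth becomes 1
  Position 7 ')': depth becomes 0
  Position 8 '(': depth becomes 1
  Position 9 '(': depth becomes 2
  Position 10 ')': depth becomes 1
  Position 11 ')': depth becomes 0
Maximum depth reached: 2

2


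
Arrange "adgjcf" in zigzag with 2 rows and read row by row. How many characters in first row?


Zigzag "adgjcf" into 2 rows:
Placing characters:
  'a' => row 0
  'd' => row 1
  'g' => row 0
  'j' => row 1
  'c' => row 0
  'f' => row 1
Rows:
  Row 0: "agc"
  Row 1: "djf"
First row length: 3

3


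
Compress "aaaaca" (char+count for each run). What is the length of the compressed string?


Input: aaaaca
Runs:
  'a' x 4 => "a4"
  'c' x 1 => "c1"
  'a' x 1 => "a1"
Compressed: "a4c1a1"
Compressed length: 6

6


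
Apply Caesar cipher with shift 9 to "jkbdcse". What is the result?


Caesar cipher: shift "jkbdcse" by 9
  'j' (pos 9) + 9 = pos 18 = 's'
  'k' (pos 10) + 9 = pos 19 = 't'
  'b' (pos 1) + 9 = pos 10 = 'k'
  'd' (pos 3) + 9 = pos 12 = 'm'
  'c' (pos 2) + 9 = pos 11 = 'l'
  's' (pos 18) + 9 = pos 1 = 'b'
  'e' (pos 4) + 9 = pos 13 = 'n'
Result: stkmlbn

stkmlbn


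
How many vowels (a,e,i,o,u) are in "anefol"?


Input: anefol
Checking each character:
  'a' at position 0: vowel (running total: 1)
  'n' at position 1: consonant
  'e' at position 2: vowel (running total: 2)
  'f' at position 3: consonant
  'o' at position 4: vowel (running total: 3)
  'l' at position 5: consonant
Total vowels: 3

3


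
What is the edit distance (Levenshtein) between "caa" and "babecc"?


Computing edit distance: "caa" -> "babecc"
DP table:
           b    a    b    e    c    c
      0    1    2    3    4    5    6
  c   1    1    2    3    4    4    5
  a   2    2    1    2    3    4    5
  a   3    3    2    2    3    4    5
Edit distance = dp[3][6] = 5

5


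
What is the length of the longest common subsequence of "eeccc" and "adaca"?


LCS of "eeccc" and "adaca"
DP table:
           a    d    a    c    a
      0    0    0    0    0    0
  e   0    0    0    0    0    0
  e   0    0    0    0    0    0
  c   0    0    0    0    1    1
  c   0    0    0    0    1    1
  c   0    0    0    0    1    1
LCS length = dp[5][5] = 1

1


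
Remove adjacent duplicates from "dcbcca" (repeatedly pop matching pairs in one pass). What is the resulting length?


Input: dcbcca
Stack-based adjacent duplicate removal:
  Read 'd': push. Stack: d
  Read 'c': push. Stack: dc
  Read 'b': push. Stack: dcb
  Read 'c': push. Stack: dcbc
  Read 'c': matches stack top 'c' => pop. Stack: dcb
  Read 'a': push. Stack: dcba
Final stack: "dcba" (length 4)

4


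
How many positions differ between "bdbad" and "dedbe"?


Comparing "bdbad" and "dedbe" position by position:
  Position 0: 'b' vs 'd' => DIFFER
  Position 1: 'd' vs 'e' => DIFFER
  Position 2: 'b' vs 'd' => DIFFER
  Position 3: 'a' vs 'b' => DIFFER
  Position 4: 'd' vs 'e' => DIFFER
Positions that differ: 5

5


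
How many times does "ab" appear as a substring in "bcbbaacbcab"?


Searching for "ab" in "bcbbaacbcab"
Scanning each position:
  Position 0: "bc" => no
  Position 1: "cb" => no
  Position 2: "bb" => no
  Position 3: "ba" => no
  Position 4: "aa" => no
  Position 5: "ac" => no
  Position 6: "cb" => no
  Position 7: "bc" => no
  Position 8: "ca" => no
  Position 9: "ab" => MATCH
Total occurrences: 1

1


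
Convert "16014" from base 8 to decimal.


Input: "16014" in base 8
Positional expansion:
  Digit '1' (value 1) x 8^4 = 4096
  Digit '6' (value 6) x 8^3 = 3072
  Digit '0' (value 0) x 8^2 = 0
  Digit '1' (value 1) x 8^1 = 8
  Digit '4' (value 4) x 8^0 = 4
Sum = 7180

7180


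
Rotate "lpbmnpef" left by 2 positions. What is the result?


Input: "lpbmnpef", rotate left by 2
First 2 characters: "lp"
Remaining characters: "bmnpef"
Concatenate remaining + first: "bmnpef" + "lp" = "bmnpeflp"

bmnpeflp


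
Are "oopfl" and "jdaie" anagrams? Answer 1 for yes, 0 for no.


Strings: "oopfl", "jdaie"
Sorted first:  floop
Sorted second: adeij
Differ at position 0: 'f' vs 'a' => not anagrams

0


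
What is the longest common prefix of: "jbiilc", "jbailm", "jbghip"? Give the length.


Words: jbiilc, jbailm, jbghip
  Position 0: all 'j' => match
  Position 1: all 'b' => match
  Position 2: ('i', 'a', 'g') => mismatch, stop
LCP = "jb" (length 2)

2


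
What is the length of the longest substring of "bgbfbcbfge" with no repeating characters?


Input: "bgbfbcbfge"
Sliding window (track last position of each char):
  Position 0 ('b'): window [0,0] length 1 -- new best
  Position 1 ('g'): window [0,1] length 2 -- new best
  Position 2 ('b'): repeat (last at 0), move window start to 1
  Position 2 ('b'): window [1,2] length 2
  Position 3 ('f'): window [1,3] length 3 -- new best
  Position 4 ('b'): repeat (last at 2), move window start to 3
  Position 4 ('b'): window [3,4] length 2
  Position 5 ('c'): window [3,5] length 3
  Position 6 ('b'): repeat (last at 4), move window start to 5
  Position 6 ('b'): window [5,6] length 2
  Position 7 ('f'): window [5,7] length 3
  Position 8 ('g'): window [5,8] length 4 -- new best
  Position 9 ('e'): window [5,9] length 5 -- new best
Longest substring with no repeats: "cbfge" with length 5

5


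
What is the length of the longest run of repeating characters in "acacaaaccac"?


Input: "acacaaaccac"
Scanning for longest run:
  Position 1 ('c'): new char, reset run to 1
  Position 2 ('a'): new char, reset run to 1
  Position 3 ('c'): new char, reset run to 1
  Position 4 ('a'): new char, reset run to 1
  Position 5 ('a'): continues run of 'a', length=2
  Position 6 ('a'): continues run of 'a', length=3
  Position 7 ('c'): new char, reset run to 1
  Position 8 ('c'): continues run of 'c', length=2
  Position 9 ('a'): new char, reset run to 1
  Position 10 ('c'): new char, reset run to 1
Longest run: 'a' with length 3

3


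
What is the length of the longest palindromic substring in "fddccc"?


Input: "fddccc"
Checking substrings for palindromes:
  [3:6] "ccc" (len 3) => palindrome
  [1:3] "dd" (len 2) => palindrome
  [3:5] "cc" (len 2) => palindrome
  [4:6] "cc" (len 2) => palindrome
Longest palindromic substring: "ccc" with length 3

3


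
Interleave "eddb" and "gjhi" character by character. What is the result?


Interleaving "eddb" and "gjhi":
  Position 0: 'e' from first, 'g' from second => "eg"
  Position 1: 'd' from first, 'j' from second => "dj"
  Position 2: 'd' from first, 'h' from second => "dh"
  Position 3: 'b' from first, 'i' from second => "bi"
Result: egdjdhbi

egdjdhbi


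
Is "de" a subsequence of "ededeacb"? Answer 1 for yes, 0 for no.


Check if "de" is a subsequence of "ededeacb"
Greedy scan:
  Position 0 ('e'): no match needed
  Position 1 ('d'): matches sub[0] = 'd'
  Position 2 ('e'): matches sub[1] = 'e'
  Position 3 ('d'): no match needed
  Position 4 ('e'): no match needed
  Position 5 ('a'): no match needed
  Position 6 ('c'): no match needed
  Position 7 ('b'): no match needed
All 2 characters matched => is a subsequence

1


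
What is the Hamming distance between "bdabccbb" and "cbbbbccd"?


Comparing "bdabccbb" and "cbbbbccd" position by position:
  Position 0: 'b' vs 'c' => differ
  Position 1: 'd' vs 'b' => differ
  Position 2: 'a' vs 'b' => differ
  Position 3: 'b' vs 'b' => same
  Position 4: 'c' vs 'b' => differ
  Position 5: 'c' vs 'c' => same
  Position 6: 'b' vs 'c' => differ
  Position 7: 'b' vs 'd' => differ
Total differences (Hamming distance): 6

6


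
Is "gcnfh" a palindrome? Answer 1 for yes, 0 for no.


Input: gcnfh
Reversed: hfncg
  Compare pos 0 ('g') with pos 4 ('h'): MISMATCH
  Compare pos 1 ('c') with pos 3 ('f'): MISMATCH
Result: not a palindrome

0


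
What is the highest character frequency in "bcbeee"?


Input: bcbeee
Character counts:
  'b': 2
  'c': 1
  'e': 3
Maximum frequency: 3

3


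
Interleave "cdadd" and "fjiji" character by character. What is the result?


Interleaving "cdadd" and "fjiji":
  Position 0: 'c' from first, 'f' from second => "cf"
  Position 1: 'd' from first, 'j' from second => "dj"
  Position 2: 'a' from first, 'i' from second => "ai"
  Position 3: 'd' from first, 'j' from second => "dj"
  Position 4: 'd' from first, 'i' from second => "di"
Result: cfdjaidjdi

cfdjaidjdi


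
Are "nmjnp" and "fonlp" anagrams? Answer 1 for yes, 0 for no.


Strings: "nmjnp", "fonlp"
Sorted first:  jmnnp
Sorted second: flnop
Differ at position 0: 'j' vs 'f' => not anagrams

0


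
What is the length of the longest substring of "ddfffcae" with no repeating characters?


Input: "ddfffcae"
Sliding window (track last position of each char):
  Position 0 ('d'): window [0,0] length 1 -- new best
  Position 1 ('d'): repeat (last at 0), move window start to 1
  Position 1 ('d'): window [1,1] length 1
  Position 2 ('f'): window [1,2] length 2 -- new best
  Position 3 ('f'): repeat (last at 2), move window start to 3
  Position 3 ('f'): window [3,3] length 1
  Position 4 ('f'): repeat (last at 3), move window start to 4
  Position 4 ('f'): window [4,4] length 1
  Position 5 ('c'): window [4,5] length 2
  Position 6 ('a'): window [4,6] length 3 -- new best
  Position 7 ('e'): window [4,7] length 4 -- new best
Longest substring with no repeats: "fcae" with length 4

4


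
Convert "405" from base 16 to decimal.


Input: "405" in base 16
Positional expansion:
  Digit '4' (value 4) x 16^2 = 1024
  Digit '0' (value 0) x 16^1 = 0
  Digit '5' (value 5) x 16^0 = 5
Sum = 1029

1029


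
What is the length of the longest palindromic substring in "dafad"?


Input: "dafad"
Checking substrings for palindromes:
  [0:5] "dafad" (len 5) => palindrome
  [1:4] "afa" (len 3) => palindrome
Longest palindromic substring: "dafad" with length 5

5


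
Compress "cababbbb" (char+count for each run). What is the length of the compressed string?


Input: cababbbb
Runs:
  'c' x 1 => "c1"
  'a' x 1 => "a1"
  'b' x 1 => "b1"
  'a' x 1 => "a1"
  'b' x 4 => "b4"
Compressed: "c1a1b1a1b4"
Compressed length: 10

10


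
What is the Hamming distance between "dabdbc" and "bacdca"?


Comparing "dabdbc" and "bacdca" position by position:
  Position 0: 'd' vs 'b' => differ
  Position 1: 'a' vs 'a' => same
  Position 2: 'b' vs 'c' => differ
  Position 3: 'd' vs 'd' => same
  Position 4: 'b' vs 'c' => differ
  Position 5: 'c' vs 'a' => differ
Total differences (Hamming distance): 4

4


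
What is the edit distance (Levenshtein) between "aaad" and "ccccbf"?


Computing edit distance: "aaad" -> "ccccbf"
DP table:
           c    c    c    c    b    f
      0    1    2    3    4    5    6
  a   1    1    2    3    4    5    6
  a   2    2    2    3    4    5    6
  a   3    3    3    3    4    5    6
  d   4    4    4    4    4    5    6
Edit distance = dp[4][6] = 6

6


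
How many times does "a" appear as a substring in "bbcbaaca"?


Searching for "a" in "bbcbaaca"
Scanning each position:
  Position 0: "b" => no
  Position 1: "b" => no
  Position 2: "c" => no
  Position 3: "b" => no
  Position 4: "a" => MATCH
  Position 5: "a" => MATCH
  Position 6: "c" => no
  Position 7: "a" => MATCH
Total occurrences: 3

3


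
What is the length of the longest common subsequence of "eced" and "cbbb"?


LCS of "eced" and "cbbb"
DP table:
           c    b    b    b
      0    0    0    0    0
  e   0    0    0    0    0
  c   0    1    1    1    1
  e   0    1    1    1    1
  d   0    1    1    1    1
LCS length = dp[4][4] = 1

1


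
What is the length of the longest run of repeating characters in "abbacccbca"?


Input: "abbacccbca"
Scanning for longest run:
  Position 1 ('b'): new char, reset run to 1
  Position 2 ('b'): continues run of 'b', length=2
  Position 3 ('a'): new char, reset run to 1
  Position 4 ('c'): new char, reset run to 1
  Position 5 ('c'): continues run of 'c', length=2
  Position 6 ('c'): continues run of 'c', length=3
  Position 7 ('b'): new char, reset run to 1
  Position 8 ('c'): new char, reset run to 1
  Position 9 ('a'): new char, reset run to 1
Longest run: 'c' with length 3

3


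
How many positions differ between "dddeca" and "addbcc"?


Comparing "dddeca" and "addbcc" position by position:
  Position 0: 'd' vs 'a' => DIFFER
  Position 1: 'd' vs 'd' => same
  Position 2: 'd' vs 'd' => same
  Position 3: 'e' vs 'b' => DIFFER
  Position 4: 'c' vs 'c' => same
  Position 5: 'a' vs 'c' => DIFFER
Positions that differ: 3

3


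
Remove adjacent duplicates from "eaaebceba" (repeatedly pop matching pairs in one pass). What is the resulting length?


Input: eaaebceba
Stack-based adjacent duplicate removal:
  Read 'e': push. Stack: e
  Read 'a': push. Stack: ea
  Read 'a': matches stack top 'a' => pop. Stack: e
  Read 'e': matches stack top 'e' => pop. Stack: (empty)
  Read 'b': push. Stack: b
  Read 'c': push. Stack: bc
  Read 'e': push. Stack: bce
  Read 'b': push. Stack: bceb
  Read 'a': push. Stack: bceba
Final stack: "bceba" (length 5)

5


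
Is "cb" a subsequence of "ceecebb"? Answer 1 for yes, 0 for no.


Check if "cb" is a subsequence of "ceecebb"
Greedy scan:
  Position 0 ('c'): matches sub[0] = 'c'
  Position 1 ('e'): no match needed
  Position 2 ('e'): no match needed
  Position 3 ('c'): no match needed
  Position 4 ('e'): no match needed
  Position 5 ('b'): matches sub[1] = 'b'
  Position 6 ('b'): no match needed
All 2 characters matched => is a subsequence

1


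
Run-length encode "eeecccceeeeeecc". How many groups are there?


Input: eeecccceeeeeecc
Scanning for consecutive runs:
  Group 1: 'e' x 3 (positions 0-2)
  Group 2: 'c' x 4 (positions 3-6)
  Group 3: 'e' x 6 (positions 7-12)
  Group 4: 'c' x 2 (positions 13-14)
Total groups: 4

4


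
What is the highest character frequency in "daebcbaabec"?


Input: daebcbaabec
Character counts:
  'a': 3
  'b': 3
  'c': 2
  'd': 1
  'e': 2
Maximum frequency: 3

3


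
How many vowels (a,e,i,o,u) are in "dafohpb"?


Input: dafohpb
Checking each character:
  'd' at position 0: consonant
  'a' at position 1: vowel (running total: 1)
  'f' at position 2: consonant
  'o' at position 3: vowel (running total: 2)
  'h' at position 4: consonant
  'p' at position 5: consonant
  'b' at position 6: consonant
Total vowels: 2

2


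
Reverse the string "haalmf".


Input: haalmf
Reading characters right to left:
  Position 5: 'f'
  Position 4: 'm'
  Position 3: 'l'
  Position 2: 'a'
  Position 1: 'a'
  Position 0: 'h'
Reversed: fmlaah

fmlaah


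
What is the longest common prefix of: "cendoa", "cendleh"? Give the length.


Words: cendoa, cendleh
  Position 0: all 'c' => match
  Position 1: all 'e' => match
  Position 2: all 'n' => match
  Position 3: all 'd' => match
  Position 4: ('o', 'l') => mismatch, stop
LCP = "cend" (length 4)

4


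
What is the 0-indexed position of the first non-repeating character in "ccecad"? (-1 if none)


Input: ccecad
Character frequencies:
  'a': 1
  'c': 3
  'd': 1
  'e': 1
Scanning left to right for freq == 1:
  Position 0 ('c'): freq=3, skip
  Position 1 ('c'): freq=3, skip
  Position 2 ('e'): unique! => answer = 2

2


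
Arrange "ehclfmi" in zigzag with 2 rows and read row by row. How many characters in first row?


Zigzag "ehclfmi" into 2 rows:
Placing characters:
  'e' => row 0
  'h' => row 1
  'c' => row 0
  'l' => row 1
  'f' => row 0
  'm' => row 1
  'i' => row 0
Rows:
  Row 0: "ecfi"
  Row 1: "hlm"
First row length: 4

4


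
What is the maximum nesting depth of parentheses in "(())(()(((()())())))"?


Input: "(())(()(((()())())))"
Tracking depth:
  Position 0 '(': depth becomes 1
  Position 1 '(': depth becomes 2
  Position 2 ')': depth becomes 1
  Position 3 ')': depth becomes 0
  Position 4 '(': depth becomes 1
  Position 5 '(': depth becomes 2
  Position 6 ')': depth becomes 1
  Position 7 '(': depth becomes 2
  Position 8 '(': depth becomes 3
  Position 9 '(': depth becomes 4
  Position 10 '(': depth becomes 5
  Position 11 ')': depth becomes 4
  Position 12 '(': depth becomes 5
  Position 13 ')': depth becomes 4
  Position 14 ')': depth becomes 3
  Position 15 '(': depth becomes 4
  Position 16 ')': depth becomes 3
  Position 17 ')': depth becomes 2
  Position 18 ')': depth becomes 1
  Position 19 ')': depth becomes 0
Maximum depth reached: 5

5


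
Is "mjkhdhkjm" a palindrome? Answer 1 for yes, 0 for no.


Input: mjkhdhkjm
Reversed: mjkhdhkjm
  Compare pos 0 ('m') with pos 8 ('m'): match
  Compare pos 1 ('j') with pos 7 ('j'): match
  Compare pos 2 ('k') with pos 6 ('k'): match
  Compare pos 3 ('h') with pos 5 ('h'): match
Result: palindrome

1


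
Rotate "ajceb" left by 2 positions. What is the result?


Input: "ajceb", rotate left by 2
First 2 characters: "aj"
Remaining characters: "ceb"
Concatenate remaining + first: "ceb" + "aj" = "cebaj"

cebaj


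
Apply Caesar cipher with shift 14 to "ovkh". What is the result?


Caesar cipher: shift "ovkh" by 14
  'o' (pos 14) + 14 = pos 2 = 'c'
  'v' (pos 21) + 14 = pos 9 = 'j'
  'k' (pos 10) + 14 = pos 24 = 'y'
  'h' (pos 7) + 14 = pos 21 = 'v'
Result: cjyv

cjyv


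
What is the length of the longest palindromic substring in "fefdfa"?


Input: "fefdfa"
Checking substrings for palindromes:
  [0:3] "fef" (len 3) => palindrome
  [2:5] "fdf" (len 3) => palindrome
Longest palindromic substring: "fef" with length 3

3


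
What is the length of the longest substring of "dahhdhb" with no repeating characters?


Input: "dahhdhb"
Sliding window (track last position of each char):
  Position 0 ('d'): window [0,0] length 1 -- new best
  Position 1 ('a'): window [0,1] length 2 -- new best
  Position 2 ('h'): window [0,2] length 3 -- new best
  Position 3 ('h'): repeat (last at 2), move window start to 3
  Position 3 ('h'): window [3,3] length 1
  Position 4 ('d'): window [3,4] length 2
  Position 5 ('h'): repeat (last at 3), move window start to 4
  Position 5 ('h'): window [4,5] length 2
  Position 6 ('b'): window [4,6] length 3
Longest substring with no repeats: "dah" with length 3

3


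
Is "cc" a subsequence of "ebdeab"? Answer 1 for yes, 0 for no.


Check if "cc" is a subsequence of "ebdeab"
Greedy scan:
  Position 0 ('e'): no match needed
  Position 1 ('b'): no match needed
  Position 2 ('d'): no match needed
  Position 3 ('e'): no match needed
  Position 4 ('a'): no match needed
  Position 5 ('b'): no match needed
Only matched 0/2 characters => not a subsequence

0


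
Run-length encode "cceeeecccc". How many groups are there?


Input: cceeeecccc
Scanning for consecutive runs:
  Group 1: 'c' x 2 (positions 0-1)
  Group 2: 'e' x 4 (positions 2-5)
  Group 3: 'c' x 4 (positions 6-9)
Total groups: 3

3


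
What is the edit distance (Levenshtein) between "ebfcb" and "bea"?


Computing edit distance: "ebfcb" -> "bea"
DP table:
           b    e    a
      0    1    2    3
  e   1    1    1    2
  b   2    1    2    2
  f   3    2    2    3
  c   4    3    3    3
  b   5    4    4    4
Edit distance = dp[5][3] = 4

4


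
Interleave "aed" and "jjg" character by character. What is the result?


Interleaving "aed" and "jjg":
  Position 0: 'a' from first, 'j' from second => "aj"
  Position 1: 'e' from first, 'j' from second => "ej"
  Position 2: 'd' from first, 'g' from second => "dg"
Result: ajejdg

ajejdg


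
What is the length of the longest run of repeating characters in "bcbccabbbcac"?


Input: "bcbccabbbcac"
Scanning for longest run:
  Position 1 ('c'): new char, reset run to 1
  Position 2 ('b'): new char, reset run to 1
  Position 3 ('c'): new char, reset run to 1
  Position 4 ('c'): continues run of 'c', length=2
  Position 5 ('a'): new char, reset run to 1
  Position 6 ('b'): new char, reset run to 1
  Position 7 ('b'): continues run of 'b', length=2
  Position 8 ('b'): continues run of 'b', length=3
  Position 9 ('c'): new char, reset run to 1
  Position 10 ('a'): new char, reset run to 1
  Position 11 ('c'): new char, reset run to 1
Longest run: 'b' with length 3

3


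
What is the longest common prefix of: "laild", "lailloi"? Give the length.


Words: laild, lailloi
  Position 0: all 'l' => match
  Position 1: all 'a' => match
  Position 2: all 'i' => match
  Position 3: all 'l' => match
  Position 4: ('d', 'l') => mismatch, stop
LCP = "lail" (length 4)

4


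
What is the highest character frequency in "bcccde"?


Input: bcccde
Character counts:
  'b': 1
  'c': 3
  'd': 1
  'e': 1
Maximum frequency: 3

3


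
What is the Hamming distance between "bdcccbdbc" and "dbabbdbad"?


Comparing "bdcccbdbc" and "dbabbdbad" position by position:
  Position 0: 'b' vs 'd' => differ
  Position 1: 'd' vs 'b' => differ
  Position 2: 'c' vs 'a' => differ
  Position 3: 'c' vs 'b' => differ
  Position 4: 'c' vs 'b' => differ
  Position 5: 'b' vs 'd' => differ
  Position 6: 'd' vs 'b' => differ
  Position 7: 'b' vs 'a' => differ
  Position 8: 'c' vs 'd' => differ
Total differences (Hamming distance): 9

9


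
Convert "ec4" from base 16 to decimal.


Input: "ec4" in base 16
Positional expansion:
  Digit 'e' (value 14) x 16^2 = 3584
  Digit 'c' (value 12) x 16^1 = 192
  Digit '4' (value 4) x 16^0 = 4
Sum = 3780

3780


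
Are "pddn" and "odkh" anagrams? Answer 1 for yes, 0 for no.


Strings: "pddn", "odkh"
Sorted first:  ddnp
Sorted second: dhko
Differ at position 1: 'd' vs 'h' => not anagrams

0


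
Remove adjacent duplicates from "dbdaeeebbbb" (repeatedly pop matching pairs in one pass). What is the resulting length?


Input: dbdaeeebbbb
Stack-based adjacent duplicate removal:
  Read 'd': push. Stack: d
  Read 'b': push. Stack: db
  Read 'd': push. Stack: dbd
  Read 'a': push. Stack: dbda
  Read 'e': push. Stack: dbdae
  Read 'e': matches stack top 'e' => pop. Stack: dbda
  Read 'e': push. Stack: dbdae
  Read 'b': push. Stack: dbdaeb
  Read 'b': matches stack top 'b' => pop. Stack: dbdae
  Read 'b': push. Stack: dbdaeb
  Read 'b': matches stack top 'b' => pop. Stack: dbdae
Final stack: "dbdae" (length 5)

5


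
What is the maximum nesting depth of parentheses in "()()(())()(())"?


Input: "()()(())()(())"
Tracking depth:
  Position 0 '(': depth becomes 1
  Position 1 ')': depth becomes 0
  Position 2 '(': depth becomes 1
  Position 3 ')': depth becomes 0
  Position 4 '(': depth becomes 1
  Position 5 '(': depth becomes 2
  Position 6 ')': depth becomes 1
  Position 7 ')': depth becomes 0
  Position 8 '(': depth becomes 1
  Position 9 ')': depth becomes 0
  Position 10 '(': depth becomes 1
  Position 11 '(': depth becomes 2
  Position 12 ')': depth becomes 1
  Position 13 ')': depth becomes 0
Maximum depth reached: 2

2


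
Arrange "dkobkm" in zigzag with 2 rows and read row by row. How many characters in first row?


Zigzag "dkobkm" into 2 rows:
Placing characters:
  'd' => row 0
  'k' => row 1
  'o' => row 0
  'b' => row 1
  'k' => row 0
  'm' => row 1
Rows:
  Row 0: "dok"
  Row 1: "kbm"
First row length: 3

3


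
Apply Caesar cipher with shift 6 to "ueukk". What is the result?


Caesar cipher: shift "ueukk" by 6
  'u' (pos 20) + 6 = pos 0 = 'a'
  'e' (pos 4) + 6 = pos 10 = 'k'
  'u' (pos 20) + 6 = pos 0 = 'a'
  'k' (pos 10) + 6 = pos 16 = 'q'
  'k' (pos 10) + 6 = pos 16 = 'q'
Result: akaqq

akaqq


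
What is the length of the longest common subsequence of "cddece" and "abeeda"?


LCS of "cddece" and "abeeda"
DP table:
           a    b    e    e    d    a
      0    0    0    0    0    0    0
  c   0    0    0    0    0    0    0
  d   0    0    0    0    0    1    1
  d   0    0    0    0    0    1    1
  e   0    0    0    1    1    1    1
  c   0    0    0    1    1    1    1
  e   0    0    0    1    2    2    2
LCS length = dp[6][6] = 2

2


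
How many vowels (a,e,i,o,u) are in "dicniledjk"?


Input: dicniledjk
Checking each character:
  'd' at position 0: consonant
  'i' at position 1: vowel (running total: 1)
  'c' at position 2: consonant
  'n' at position 3: consonant
  'i' at position 4: vowel (running total: 2)
  'l' at position 5: consonant
  'e' at position 6: vowel (running total: 3)
  'd' at position 7: consonant
  'j' at position 8: consonant
  'k' at position 9: consonant
Total vowels: 3

3


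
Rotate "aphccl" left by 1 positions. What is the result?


Input: "aphccl", rotate left by 1
First 1 characters: "a"
Remaining characters: "phccl"
Concatenate remaining + first: "phccl" + "a" = "phccla"

phccla


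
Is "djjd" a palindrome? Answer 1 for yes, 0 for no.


Input: djjd
Reversed: djjd
  Compare pos 0 ('d') with pos 3 ('d'): match
  Compare pos 1 ('j') with pos 2 ('j'): match
Result: palindrome

1


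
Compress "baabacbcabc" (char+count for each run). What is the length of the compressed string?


Input: baabacbcabc
Runs:
  'b' x 1 => "b1"
  'a' x 2 => "a2"
  'b' x 1 => "b1"
  'a' x 1 => "a1"
  'c' x 1 => "c1"
  'b' x 1 => "b1"
  'c' x 1 => "c1"
  'a' x 1 => "a1"
  'b' x 1 => "b1"
  'c' x 1 => "c1"
Compressed: "b1a2b1a1c1b1c1a1b1c1"
Compressed length: 20

20


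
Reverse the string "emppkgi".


Input: emppkgi
Reading characters right to left:
  Position 6: 'i'
  Position 5: 'g'
  Position 4: 'k'
  Position 3: 'p'
  Position 2: 'p'
  Position 1: 'm'
  Position 0: 'e'
Reversed: igkppme

igkppme


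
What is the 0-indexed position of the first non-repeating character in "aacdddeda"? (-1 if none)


Input: aacdddeda
Character frequencies:
  'a': 3
  'c': 1
  'd': 4
  'e': 1
Scanning left to right for freq == 1:
  Position 0 ('a'): freq=3, skip
  Position 1 ('a'): freq=3, skip
  Position 2 ('c'): unique! => answer = 2

2


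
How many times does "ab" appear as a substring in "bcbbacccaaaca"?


Searching for "ab" in "bcbbacccaaaca"
Scanning each position:
  Position 0: "bc" => no
  Position 1: "cb" => no
  Position 2: "bb" => no
  Position 3: "ba" => no
  Position 4: "ac" => no
  Position 5: "cc" => no
  Position 6: "cc" => no
  Position 7: "ca" => no
  Position 8: "aa" => no
  Position 9: "aa" => no
  Position 10: "ac" => no
  Position 11: "ca" => no
Total occurrences: 0

0


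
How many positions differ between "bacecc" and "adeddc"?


Comparing "bacecc" and "adeddc" position by position:
  Position 0: 'b' vs 'a' => DIFFER
  Position 1: 'a' vs 'd' => DIFFER
  Position 2: 'c' vs 'e' => DIFFER
  Position 3: 'e' vs 'd' => DIFFER
  Position 4: 'c' vs 'd' => DIFFER
  Position 5: 'c' vs 'c' => same
Positions that differ: 5

5


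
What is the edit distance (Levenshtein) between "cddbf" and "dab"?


Computing edit distance: "cddbf" -> "dab"
DP table:
           d    a    b
      0    1    2    3
  c   1    1    2    3
  d   2    1    2    3
  d   3    2    2    3
  b   4    3    3    2
  f   5    4    4    3
Edit distance = dp[5][3] = 3

3


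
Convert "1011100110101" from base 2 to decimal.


Input: "1011100110101" in base 2
Positional expansion:
  Digit '1' (value 1) x 2^12 = 4096
  Digit '0' (value 0) x 2^11 = 0
  Digit '1' (value 1) x 2^10 = 1024
  Digit '1' (value 1) x 2^9 = 512
  Digit '1' (value 1) x 2^8 = 256
  Digit '0' (value 0) x 2^7 = 0
  Digit '0' (value 0) x 2^6 = 0
  Digit '1' (value 1) x 2^5 = 32
  Digit '1' (value 1) x 2^4 = 16
  Digit '0' (value 0) x 2^3 = 0
  Digit '1' (value 1) x 2^2 = 4
  Digit '0' (value 0) x 2^1 = 0
  Digit '1' (value 1) x 2^0 = 1
Sum = 5941

5941


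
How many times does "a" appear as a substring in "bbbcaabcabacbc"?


Searching for "a" in "bbbcaabcabacbc"
Scanning each position:
  Position 0: "b" => no
  Position 1: "b" => no
  Position 2: "b" => no
  Position 3: "c" => no
  Position 4: "a" => MATCH
  Position 5: "a" => MATCH
  Position 6: "b" => no
  Position 7: "c" => no
  Position 8: "a" => MATCH
  Position 9: "b" => no
  Position 10: "a" => MATCH
  Position 11: "c" => no
  Position 12: "b" => no
  Position 13: "c" => no
Total occurrences: 4

4


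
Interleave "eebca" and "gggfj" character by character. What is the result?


Interleaving "eebca" and "gggfj":
  Position 0: 'e' from first, 'g' from second => "eg"
  Position 1: 'e' from first, 'g' from second => "eg"
  Position 2: 'b' from first, 'g' from second => "bg"
  Position 3: 'c' from first, 'f' from second => "cf"
  Position 4: 'a' from first, 'j' from second => "aj"
Result: egegbgcfaj

egegbgcfaj


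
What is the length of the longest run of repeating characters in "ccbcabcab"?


Input: "ccbcabcab"
Scanning for longest run:
  Position 1 ('c'): continues run of 'c', length=2
  Position 2 ('b'): new char, reset run to 1
  Position 3 ('c'): new char, reset run to 1
  Position 4 ('a'): new char, reset run to 1
  Position 5 ('b'): new char, reset run to 1
  Position 6 ('c'): new char, reset run to 1
  Position 7 ('a'): new char, reset run to 1
  Position 8 ('b'): new char, reset run to 1
Longest run: 'c' with length 2

2


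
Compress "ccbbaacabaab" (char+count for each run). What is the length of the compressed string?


Input: ccbbaacabaab
Runs:
  'c' x 2 => "c2"
  'b' x 2 => "b2"
  'a' x 2 => "a2"
  'c' x 1 => "c1"
  'a' x 1 => "a1"
  'b' x 1 => "b1"
  'a' x 2 => "a2"
  'b' x 1 => "b1"
Compressed: "c2b2a2c1a1b1a2b1"
Compressed length: 16

16


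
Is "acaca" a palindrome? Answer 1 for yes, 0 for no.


Input: acaca
Reversed: acaca
  Compare pos 0 ('a') with pos 4 ('a'): match
  Compare pos 1 ('c') with pos 3 ('c'): match
Result: palindrome

1


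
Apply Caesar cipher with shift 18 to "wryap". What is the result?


Caesar cipher: shift "wryap" by 18
  'w' (pos 22) + 18 = pos 14 = 'o'
  'r' (pos 17) + 18 = pos 9 = 'j'
  'y' (pos 24) + 18 = pos 16 = 'q'
  'a' (pos 0) + 18 = pos 18 = 's'
  'p' (pos 15) + 18 = pos 7 = 'h'
Result: ojqsh

ojqsh


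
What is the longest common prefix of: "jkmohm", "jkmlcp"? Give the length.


Words: jkmohm, jkmlcp
  Position 0: all 'j' => match
  Position 1: all 'k' => match
  Position 2: all 'm' => match
  Position 3: ('o', 'l') => mismatch, stop
LCP = "jkm" (length 3)

3


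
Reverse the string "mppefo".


Input: mppefo
Reading characters right to left:
  Position 5: 'o'
  Position 4: 'f'
  Position 3: 'e'
  Position 2: 'p'
  Position 1: 'p'
  Position 0: 'm'
Reversed: ofeppm

ofeppm


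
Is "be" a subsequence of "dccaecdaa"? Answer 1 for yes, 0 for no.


Check if "be" is a subsequence of "dccaecdaa"
Greedy scan:
  Position 0 ('d'): no match needed
  Position 1 ('c'): no match needed
  Position 2 ('c'): no match needed
  Position 3 ('a'): no match needed
  Position 4 ('e'): no match needed
  Position 5 ('c'): no match needed
  Position 6 ('d'): no match needed
  Position 7 ('a'): no match needed
  Position 8 ('a'): no match needed
Only matched 0/2 characters => not a subsequence

0


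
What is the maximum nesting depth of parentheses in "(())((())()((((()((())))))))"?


Input: "(())((())()((((()((())))))))"
Tracking depth:
  Position 0 '(': depth becomes 1
  Position 1 '(': depth becomes 2
  Position 2 ')': depth becomes 1
  Position 3 ')': depth becomes 0
  Position 4 '(': depth becomes 1
  Position 5 '(': depth becomes 2
  Position 6 '(': depth becomes 3
  Position 7 ')': depth becomes 2
  Position 8 ')': depth becomes 1
  Position 9 '(': depth becomes 2
  Position 10 ')': depth becomes 1
  Position 11 '(': depth becomes 2
  Position 12 '(': depth becomes 3
  Position 13 '(': depth becomes 4
  Position 14 '(': depth becomes 5
  Position 15 '(': depth becomes 6
  Position 16 ')': depth becomes 5
  Position 17 '(': depth becomes 6
  Position 18 '(': depth becomes 7
  Position 19 '(': depth becomes 8
  Position 20 ')': depth becomes 7
  Position 21 ')': depth becomes 6
  Position 22 ')': depth becomes 5
  Position 23 ')': depth becomes 4
  Position 24 ')': depth becomes 3
  Position 25 ')': depth becomes 2
  Position 26 ')': depth becomes 1
  Position 27 ')': depth becomes 0
Maximum depth reached: 8

8


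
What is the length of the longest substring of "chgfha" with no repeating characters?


Input: "chgfha"
Sliding window (track last position of each char):
  Position 0 ('c'): window [0,0] length 1 -- new best
  Position 1 ('h'): window [0,1] length 2 -- new best
  Position 2 ('g'): window [0,2] length 3 -- new best
  Position 3 ('f'): window [0,3] length 4 -- new best
  Position 4 ('h'): repeat (last at 1), move window start to 2
  Position 4 ('h'): window [2,4] length 3
  Position 5 ('a'): window [2,5] length 4
Longest substring with no repeats: "chgf" with length 4

4


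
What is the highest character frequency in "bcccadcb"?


Input: bcccadcb
Character counts:
  'a': 1
  'b': 2
  'c': 4
  'd': 1
Maximum frequency: 4

4


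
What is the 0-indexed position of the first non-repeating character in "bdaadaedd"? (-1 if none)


Input: bdaadaedd
Character frequencies:
  'a': 3
  'b': 1
  'd': 4
  'e': 1
Scanning left to right for freq == 1:
  Position 0 ('b'): unique! => answer = 0

0


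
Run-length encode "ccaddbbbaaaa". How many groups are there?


Input: ccaddbbbaaaa
Scanning for consecutive runs:
  Group 1: 'c' x 2 (positions 0-1)
  Group 2: 'a' x 1 (positions 2-2)
  Group 3: 'd' x 2 (positions 3-4)
  Group 4: 'b' x 3 (positions 5-7)
  Group 5: 'a' x 4 (positions 8-11)
Total groups: 5

5


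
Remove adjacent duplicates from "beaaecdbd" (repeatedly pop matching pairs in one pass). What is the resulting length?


Input: beaaecdbd
Stack-based adjacent duplicate removal:
  Read 'b': push. Stack: b
  Read 'e': push. Stack: be
  Read 'a': push. Stack: bea
  Read 'a': matches stack top 'a' => pop. Stack: be
  Read 'e': matches stack top 'e' => pop. Stack: b
  Read 'c': push. Stack: bc
  Read 'd': push. Stack: bcd
  Read 'b': push. Stack: bcdb
  Read 'd': push. Stack: bcdbd
Final stack: "bcdbd" (length 5)

5


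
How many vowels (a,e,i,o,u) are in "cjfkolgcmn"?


Input: cjfkolgcmn
Checking each character:
  'c' at position 0: consonant
  'j' at position 1: consonant
  'f' at position 2: consonant
  'k' at position 3: consonant
  'o' at position 4: vowel (running total: 1)
  'l' at position 5: consonant
  'g' at position 6: consonant
  'c' at position 7: consonant
  'm' at position 8: consonant
  'n' at position 9: consonant
Total vowels: 1

1


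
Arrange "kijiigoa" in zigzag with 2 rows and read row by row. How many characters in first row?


Zigzag "kijiigoa" into 2 rows:
Placing characters:
  'k' => row 0
  'i' => row 1
  'j' => row 0
  'i' => row 1
  'i' => row 0
  'g' => row 1
  'o' => row 0
  'a' => row 1
Rows:
  Row 0: "kjio"
  Row 1: "iiga"
First row length: 4

4


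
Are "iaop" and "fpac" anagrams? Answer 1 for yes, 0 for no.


Strings: "iaop", "fpac"
Sorted first:  aiop
Sorted second: acfp
Differ at position 1: 'i' vs 'c' => not anagrams

0


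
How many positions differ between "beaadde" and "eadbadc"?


Comparing "beaadde" and "eadbadc" position by position:
  Position 0: 'b' vs 'e' => DIFFER
  Position 1: 'e' vs 'a' => DIFFER
  Position 2: 'a' vs 'd' => DIFFER
  Position 3: 'a' vs 'b' => DIFFER
  Position 4: 'd' vs 'a' => DIFFER
  Position 5: 'd' vs 'd' => same
  Position 6: 'e' vs 'c' => DIFFER
Positions that differ: 6

6
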